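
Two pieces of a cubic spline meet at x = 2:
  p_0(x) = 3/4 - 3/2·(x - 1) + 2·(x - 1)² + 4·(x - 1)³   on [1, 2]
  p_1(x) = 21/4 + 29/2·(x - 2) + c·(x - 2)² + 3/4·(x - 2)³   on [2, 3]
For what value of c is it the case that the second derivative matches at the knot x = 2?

14

p_0''(x) = 4 + 24·(x - 1), so p_0''(2) = 28. On the right, p_1''(2) = 2c, so c = 14.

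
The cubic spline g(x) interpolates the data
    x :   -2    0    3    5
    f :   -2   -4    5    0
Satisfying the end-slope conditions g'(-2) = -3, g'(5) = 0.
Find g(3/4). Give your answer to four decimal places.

-1.6445

Put M_i = g'' at the i-th knot. Here h = (2, 3, 2) and Δ = (-1, 3, -5/2), so the interior equations h_(i-1)·M_(i-1) + 2(h_(i-1)+h_i)·M_i + h_i·M_(i+1) = 6(Δ_i − Δ_(i-1)) read
  2·M_0 + 10·M_1 + 3·M_2 = 6(Δ_1 - Δ_0) = 24
  3·M_1 + 10·M_2 + 2·M_3 = 6(Δ_2 - Δ_1) = -33
Clamped end conditions give two more equations: 2h_0·M_0 + h_0·M_1 = 6(Δ_0 - g'(-2)) = 12 and h_2·M_2 + 2h_2·M_3 = 6(g'(5) - Δ_2) = 15.
Hence M_0 = 33/32, M_1 = 63/16, M_2 = -93/16, M_3 = 213/32.
On [0, 3], g(x) = -4 + 63/32·x + 63/32·x² - 13/24·x³.
With x = 3/4: g(3/4) = -421/256.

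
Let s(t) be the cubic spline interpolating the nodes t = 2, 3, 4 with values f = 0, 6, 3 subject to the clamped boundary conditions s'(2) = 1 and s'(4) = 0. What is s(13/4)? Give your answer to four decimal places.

5.8125

Write σ_i for s''(x_i). With h_i = 1, 1 and divided differences Δ_i = 6, -3, the continuity of s' gives the tridiagonal system
  1·σ_0 + 4·σ_1 + 1·σ_2 = 6(Δ_1 - Δ_0) = -54
Clamped end conditions give two more equations: 2h_0·σ_0 + h_0·σ_1 = 6(Δ_0 - s'(2)) = 30 and h_1·σ_1 + 2h_1·σ_2 = 6(s'(4) - Δ_1) = 18.
Hence σ_0 = 28, σ_1 = -26, σ_2 = 22.
On [3, 4], s(t) = 6 + 2·(t - 3) - 13·(t - 3)² + 8·(t - 3)³.
With (t - 3) = 1/4: s(13/4) = 93/16.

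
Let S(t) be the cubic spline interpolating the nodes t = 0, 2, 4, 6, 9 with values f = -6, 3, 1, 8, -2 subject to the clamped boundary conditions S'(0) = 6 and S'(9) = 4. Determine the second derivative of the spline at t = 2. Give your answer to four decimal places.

-6.1232

Put σ_i = S'' at the i-th knot. Here h = (2, 2, 2, 3) and Δ = (9/2, -1, 7/2, -10/3), so the interior equations h_(i-1)·σ_(i-1) + 2(h_(i-1)+h_i)·σ_i + h_i·σ_(i+1) = 6(Δ_i − Δ_(i-1)) read
  2·σ_0 + 8·σ_1 + 2·σ_2 = 6(Δ_1 - Δ_0) = -33
  2·σ_1 + 8·σ_2 + 2·σ_3 = 6(Δ_2 - Δ_1) = 27
  2·σ_2 + 10·σ_3 + 3·σ_4 = 6(Δ_3 - Δ_2) = -41
Clamped end conditions give two more equations: 2h_0·σ_0 + h_0·σ_1 = 6(Δ_0 - S'(0)) = -9 and h_3·σ_3 + 2h_3·σ_4 = 6(S'(9) - Δ_3) = 44.
Solving the tridiagonal system: σ_0 = 56/69, σ_1 = -845/138, σ_2 = 991/138, σ_3 = -628/69, σ_4 = 820/69.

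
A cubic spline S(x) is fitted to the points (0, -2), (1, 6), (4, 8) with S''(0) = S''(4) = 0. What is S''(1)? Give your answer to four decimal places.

-5.5000

Write m_i for S''(x_i). With h_i = 1, 3 and divided differences Δ_i = 8, 2/3, the continuity of S' gives the tridiagonal system
  1·m_0 + 8·m_1 + 3·m_2 = 6(Δ_1 - Δ_0) = -44
Natural end conditions: m_0 = m_2 = 0.
Hence m_0 = 0, m_1 = -11/2, m_2 = 0.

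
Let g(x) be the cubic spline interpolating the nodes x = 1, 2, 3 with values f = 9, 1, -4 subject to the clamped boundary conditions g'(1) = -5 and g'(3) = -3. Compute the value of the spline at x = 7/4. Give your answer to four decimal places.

3.1055

Let M_i = g''(x_i). Step sizes h_i = 1, 1; slopes of the chords Δ_i = (y_(i+1) - y_i)/h_i = -8, -5.
  1·M_0 + 4·M_1 + 1·M_2 = 6(Δ_1 - Δ_0) = 18
Clamped end conditions give two more equations: 2h_0·M_0 + h_0·M_1 = 6(Δ_0 - g'(1)) = -18 and h_1·M_1 + 2h_1·M_2 = 6(g'(3) - Δ_1) = 12.
Forward elimination and back-substitution give M_0 = -25/2, M_1 = 7, M_2 = 5/2.
On [1, 2], g(x) = 9 - 5·(x - 1) - 25/4·(x - 1)² + 13/4·(x - 1)³.
With (x - 1) = 3/4: g(7/4) = 795/256.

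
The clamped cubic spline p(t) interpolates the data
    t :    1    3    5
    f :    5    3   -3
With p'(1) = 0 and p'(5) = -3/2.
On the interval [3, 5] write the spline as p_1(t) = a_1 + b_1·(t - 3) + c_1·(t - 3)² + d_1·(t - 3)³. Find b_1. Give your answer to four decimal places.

With m_i denoting the second derivative at x_i, h_i = 2, 2, and Δ_i = (y_(i+1) − y_i)/h_i = -1, -3:
  2·m_0 + 8·m_1 + 2·m_2 = 6(Δ_1 - Δ_0) = -12
Clamped end conditions give two more equations: 2h_0·m_0 + h_0·m_1 = 6(Δ_0 - p'(1)) = -6 and h_1·m_1 + 2h_1·m_2 = 6(p'(5) - Δ_1) = 9.
Solving: m_0 = -3/8, m_1 = -9/4, m_2 = 27/8.
On [3, 5], with p_1(t) = a_1 + b_1·(t - 3) + c_1·(t - 3)² + d_1·(t - 3)³: c_1 = m_1/2 = -9/8, d_1 = (m_2 - m_1)/(6h_1) = 15/32, b_1 = Δ_1 - h_1(2m_1 + m_2)/6 = -21/8.

-2.6250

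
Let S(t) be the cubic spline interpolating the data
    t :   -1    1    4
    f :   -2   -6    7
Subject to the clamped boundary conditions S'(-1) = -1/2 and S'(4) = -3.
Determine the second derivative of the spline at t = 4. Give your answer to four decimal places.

Put M_i = S'' at the i-th knot. Here h = (2, 3) and Δ = (-2, 13/3), so the interior equations h_(i-1)·M_(i-1) + 2(h_(i-1)+h_i)·M_i + h_i·M_(i+1) = 6(Δ_i − Δ_(i-1)) read
  2·M_0 + 10·M_1 + 3·M_2 = 6(Δ_1 - Δ_0) = 38
Clamped end conditions give two more equations: 2h_0·M_0 + h_0·M_1 = 6(Δ_0 - S'(-1)) = -9 and h_1·M_1 + 2h_1·M_2 = 6(S'(4) - Δ_1) = -44.
Hence M_0 = -131/20, M_1 = 43/5, M_2 = -349/30.

-11.6333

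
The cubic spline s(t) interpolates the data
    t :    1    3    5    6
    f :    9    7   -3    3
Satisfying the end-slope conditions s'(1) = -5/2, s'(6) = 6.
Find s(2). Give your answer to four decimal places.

8.4837

Put M_i = s'' at the i-th knot. Here h = (2, 2, 1) and Δ = (-1, -5, 6), so the interior equations h_(i-1)·M_(i-1) + 2(h_(i-1)+h_i)·M_i + h_i·M_(i+1) = 6(Δ_i − Δ_(i-1)) read
  2·M_0 + 8·M_1 + 2·M_2 = 6(Δ_1 - Δ_0) = -24
  2·M_1 + 6·M_2 + 1·M_3 = 6(Δ_2 - Δ_1) = 66
Clamped end conditions give two more equations: 2h_0·M_0 + h_0·M_1 = 6(Δ_0 - s'(1)) = 9 and h_2·M_2 + 2h_2·M_3 = 6(s'(6) - Δ_2) = 0.
Hence M_0 = 148/23, M_1 = -385/46, M_2 = 346/23, M_3 = -173/23.
On [1, 3], s(t) = 9 - 5/2·(t - 1) + 74/23·(t - 1)² - 227/184·(t - 1)³.
With (t - 1) = 1: s(2) = 1561/184.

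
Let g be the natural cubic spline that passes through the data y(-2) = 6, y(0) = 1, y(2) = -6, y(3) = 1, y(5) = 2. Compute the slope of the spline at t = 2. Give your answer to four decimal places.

Put M_i = g'' at the i-th knot. Here h = (2, 2, 1, 2) and Δ = (-5/2, -7/2, 7, 1/2), so the interior equations h_(i-1)·M_(i-1) + 2(h_(i-1)+h_i)·M_i + h_i·M_(i+1) = 6(Δ_i − Δ_(i-1)) read
  2·M_0 + 8·M_1 + 2·M_2 = 6(Δ_1 - Δ_0) = -6
  2·M_1 + 6·M_2 + 1·M_3 = 6(Δ_2 - Δ_1) = 63
  1·M_2 + 6·M_3 + 2·M_4 = 6(Δ_3 - Δ_2) = -39
Natural end conditions: M_0 = M_4 = 0.
Hence M_0 = 0, M_1 = -261/64, M_2 = 213/16, M_3 = -279/32, M_4 = 0.
On [2, 3], g'(t) = b_2 + 2c_2·(t - 2) + 3d_2·(t - 2)² with b_2 = Δ_2 - h_2(2M_2 + M_3)/6 = 257/64, c_2 = M_2/2 = 213/32, d_2 = (M_3 - M_2)/(6h_2) = -235/64. So g'(2) = 257/64.

4.0156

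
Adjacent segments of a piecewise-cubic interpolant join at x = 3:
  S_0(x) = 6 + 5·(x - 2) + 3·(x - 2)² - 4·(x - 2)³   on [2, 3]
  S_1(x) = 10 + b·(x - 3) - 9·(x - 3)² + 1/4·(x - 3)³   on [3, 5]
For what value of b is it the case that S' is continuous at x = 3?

-1

S_0'(x) = 5 + 6·(x - 2) - 12·(x - 2)², so S_0'(3) = -1. On the right, S_1'(3) = b, so b = -1.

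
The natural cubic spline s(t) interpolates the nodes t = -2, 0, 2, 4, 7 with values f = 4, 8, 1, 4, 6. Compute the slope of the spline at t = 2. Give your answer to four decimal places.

Write M_i for s''(x_i). With h_i = 2, 2, 2, 3 and divided differences Δ_i = 2, -7/2, 3/2, 2/3, the continuity of s' gives the tridiagonal system
  2·M_0 + 8·M_1 + 2·M_2 = 6(Δ_1 - Δ_0) = -33
  2·M_1 + 8·M_2 + 2·M_3 = 6(Δ_2 - Δ_1) = 30
  2·M_2 + 10·M_3 + 3·M_4 = 6(Δ_3 - Δ_2) = -5
Natural end conditions: M_0 = M_4 = 0.
Solving the tridiagonal system: M_0 = 0, M_1 = -391/71, M_2 = 785/142, M_3 = -114/71, M_4 = 0.
On [2, 4], s'(t) = b_2 + 2c_2·(t - 2) + 3d_2·(t - 2)² with b_2 = Δ_2 - h_2(2M_2 + M_3)/6 = -703/426, c_2 = M_2/2 = 785/284, d_2 = (M_3 - M_2)/(6h_2) = -1013/1704. So s'(2) = -703/426.

-1.6502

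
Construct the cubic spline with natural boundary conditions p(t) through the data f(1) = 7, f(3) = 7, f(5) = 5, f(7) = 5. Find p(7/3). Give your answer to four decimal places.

With M_i denoting the second derivative at x_i, h_i = 2, 2, 2, and Δ_i = (y_(i+1) − y_i)/h_i = 0, -1, 0:
  2·M_0 + 8·M_1 + 2·M_2 = 6(Δ_1 - Δ_0) = -6
  2·M_1 + 8·M_2 + 2·M_3 = 6(Δ_2 - Δ_1) = 6
Natural end conditions: M_0 = M_3 = 0.
Forward elimination and back-substitution give M_0 = 0, M_1 = -1, M_2 = 1, M_3 = 0.
On [1, 3], p(t) = 7 + 1/3·(t - 1) + 0·(t - 1)² - 1/12·(t - 1)³.
With (t - 1) = 4/3: p(7/3) = 587/81.

7.2469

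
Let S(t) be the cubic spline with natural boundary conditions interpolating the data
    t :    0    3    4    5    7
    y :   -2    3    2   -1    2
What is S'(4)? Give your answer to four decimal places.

-2.5552

Put σ_i = S'' at the i-th knot. Here h = (3, 1, 1, 2) and Δ = (5/3, -1, -3, 3/2), so the interior equations h_(i-1)·σ_(i-1) + 2(h_(i-1)+h_i)·σ_i + h_i·σ_(i+1) = 6(Δ_i − Δ_(i-1)) read
  3·σ_0 + 8·σ_1 + 1·σ_2 = 6(Δ_1 - Δ_0) = -16
  1·σ_1 + 4·σ_2 + 1·σ_3 = 6(Δ_2 - Δ_1) = -12
  1·σ_2 + 6·σ_3 + 2·σ_4 = 6(Δ_3 - Δ_2) = 27
Natural end conditions: σ_0 = σ_4 = 0.
Solving: σ_0 = 0, σ_1 = -269/178, σ_2 = -348/89, σ_3 = 917/178, σ_4 = 0.
On [4, 5], S'(t) = b_2 + 2c_2·(t - 4) + 3d_2·(t - 4)² with b_2 = Δ_2 - h_2(2σ_2 + σ_3)/6 = -2729/1068, c_2 = σ_2/2 = -174/89, d_2 = (σ_3 - σ_2)/(6h_2) = 1613/1068. So S'(4) = -2729/1068.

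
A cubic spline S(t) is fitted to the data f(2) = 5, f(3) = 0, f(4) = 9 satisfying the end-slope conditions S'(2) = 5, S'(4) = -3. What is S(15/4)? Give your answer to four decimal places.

8.1328

Write σ_i for S''(x_i). With h_i = 1, 1 and divided differences Δ_i = -5, 9, the continuity of S' gives the tridiagonal system
  1·σ_0 + 4·σ_1 + 1·σ_2 = 6(Δ_1 - Δ_0) = 84
Clamped end conditions give two more equations: 2h_0·σ_0 + h_0·σ_1 = 6(Δ_0 - S'(2)) = -60 and h_1·σ_1 + 2h_1·σ_2 = 6(S'(4) - Δ_1) = -72.
Forward elimination and back-substitution give σ_0 = -55, σ_1 = 50, σ_2 = -61.
On [3, 4], S(t) = 0 + 5/2·(t - 3) + 25·(t - 3)² - 37/2·(t - 3)³.
With (t - 3) = 3/4: S(15/4) = 1041/128.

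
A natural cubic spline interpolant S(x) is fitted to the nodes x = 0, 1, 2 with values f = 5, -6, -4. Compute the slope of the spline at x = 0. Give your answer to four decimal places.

Write m_i for S''(x_i). With h_i = 1, 1 and divided differences Δ_i = -11, 2, the continuity of S' gives the tridiagonal system
  1·m_0 + 4·m_1 + 1·m_2 = 6(Δ_1 - Δ_0) = 78
Natural end conditions: m_0 = m_2 = 0.
Solving the tridiagonal system: m_0 = 0, m_1 = 39/2, m_2 = 0.
On [0, 1], S'(x) = b_0 + 2c_0·x + 3d_0·x² with b_0 = Δ_0 - h_0(2m_0 + m_1)/6 = -57/4, c_0 = m_0/2 = 0, d_0 = (m_1 - m_0)/(6h_0) = 13/4. So S'(0) = -57/4.

-14.2500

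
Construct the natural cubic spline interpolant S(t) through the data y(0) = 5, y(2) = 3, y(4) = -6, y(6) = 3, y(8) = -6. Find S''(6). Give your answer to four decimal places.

With M_i denoting the second derivative at x_i, h_i = 2, 2, 2, 2, and Δ_i = (y_(i+1) − y_i)/h_i = -1, -9/2, 9/2, -9/2:
  2·M_0 + 8·M_1 + 2·M_2 = 6(Δ_1 - Δ_0) = -21
  2·M_1 + 8·M_2 + 2·M_3 = 6(Δ_2 - Δ_1) = 54
  2·M_2 + 8·M_3 + 2·M_4 = 6(Δ_3 - Δ_2) = -54
Natural end conditions: M_0 = M_4 = 0.
Forward elimination and back-substitution give M_0 = 0, M_1 = -585/112, M_2 = 291/28, M_3 = -1047/112, M_4 = 0.

-9.3482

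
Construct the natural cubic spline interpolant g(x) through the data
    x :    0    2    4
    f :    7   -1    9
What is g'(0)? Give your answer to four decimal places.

-6.2500

Put m_i = g'' at the i-th knot. Here h = (2, 2) and Δ = (-4, 5), so the interior equations h_(i-1)·m_(i-1) + 2(h_(i-1)+h_i)·m_i + h_i·m_(i+1) = 6(Δ_i − Δ_(i-1)) read
  2·m_0 + 8·m_1 + 2·m_2 = 6(Δ_1 - Δ_0) = 54
Natural end conditions: m_0 = m_2 = 0.
Solving the tridiagonal system: m_0 = 0, m_1 = 27/4, m_2 = 0.
On [0, 2], g'(x) = b_0 + 2c_0·x + 3d_0·x² with b_0 = Δ_0 - h_0(2m_0 + m_1)/6 = -25/4, c_0 = m_0/2 = 0, d_0 = (m_1 - m_0)/(6h_0) = 9/16. So g'(0) = -25/4.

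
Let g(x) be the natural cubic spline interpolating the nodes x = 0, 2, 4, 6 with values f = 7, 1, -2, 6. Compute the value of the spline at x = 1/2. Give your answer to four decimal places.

5.4844

Write m_i for g''(x_i). With h_i = 2, 2, 2 and divided differences Δ_i = -3, -3/2, 4, the continuity of g' gives the tridiagonal system
  2·m_0 + 8·m_1 + 2·m_2 = 6(Δ_1 - Δ_0) = 9
  2·m_1 + 8·m_2 + 2·m_3 = 6(Δ_2 - Δ_1) = 33
Natural end conditions: m_0 = m_3 = 0.
Hence m_0 = 0, m_1 = 1/10, m_2 = 41/10, m_3 = 0.
On [0, 2], g(x) = 7 - 91/30·x + 0·x² + 1/120·x³.
With x = 1/2: g(1/2) = 351/64.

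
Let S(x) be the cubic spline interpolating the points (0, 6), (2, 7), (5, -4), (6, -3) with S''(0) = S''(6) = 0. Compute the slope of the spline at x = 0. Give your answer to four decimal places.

1.8333

With m_i denoting the second derivative at x_i, h_i = 2, 3, 1, and Δ_i = (y_(i+1) − y_i)/h_i = 1/2, -11/3, 1:
  2·m_0 + 10·m_1 + 3·m_2 = 6(Δ_1 - Δ_0) = -25
  3·m_1 + 8·m_2 + 1·m_3 = 6(Δ_2 - Δ_1) = 28
Natural end conditions: m_0 = m_3 = 0.
Solving the tridiagonal system: m_0 = 0, m_1 = -4, m_2 = 5, m_3 = 0.
On [0, 2], S'(x) = b_0 + 2c_0·x + 3d_0·x² with b_0 = Δ_0 - h_0(2m_0 + m_1)/6 = 11/6, c_0 = m_0/2 = 0, d_0 = (m_1 - m_0)/(6h_0) = -1/3. So S'(0) = 11/6.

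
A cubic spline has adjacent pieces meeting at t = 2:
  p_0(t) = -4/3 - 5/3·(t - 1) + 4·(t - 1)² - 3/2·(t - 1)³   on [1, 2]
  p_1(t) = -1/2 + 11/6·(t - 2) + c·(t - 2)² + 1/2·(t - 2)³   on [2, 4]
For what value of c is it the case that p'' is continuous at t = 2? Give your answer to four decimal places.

-0.5000

p_0''(t) = 8 - 9·(t - 1), so p_0''(2) = -1. On the right, p_1''(2) = 2c, so c = -1/2.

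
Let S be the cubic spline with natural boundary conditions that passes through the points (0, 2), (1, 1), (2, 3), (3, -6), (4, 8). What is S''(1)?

Let m_i = S''(x_i). Step sizes h_i = 1, 1, 1, 1; slopes of the chords Δ_i = (y_(i+1) - y_i)/h_i = -1, 2, -9, 14.
  1·m_0 + 4·m_1 + 1·m_2 = 6(Δ_1 - Δ_0) = 18
  1·m_1 + 4·m_2 + 1·m_3 = 6(Δ_2 - Δ_1) = -66
  1·m_2 + 4·m_3 + 1·m_4 = 6(Δ_3 - Δ_2) = 138
Natural end conditions: m_0 = m_4 = 0.
Solving: m_0 = 0, m_1 = 12, m_2 = -30, m_3 = 42, m_4 = 0.

12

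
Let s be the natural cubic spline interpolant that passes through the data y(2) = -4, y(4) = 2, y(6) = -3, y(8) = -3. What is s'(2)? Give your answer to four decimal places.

4.6333

Put M_i = s'' at the i-th knot. Here h = (2, 2, 2) and Δ = (3, -5/2, 0), so the interior equations h_(i-1)·M_(i-1) + 2(h_(i-1)+h_i)·M_i + h_i·M_(i+1) = 6(Δ_i − Δ_(i-1)) read
  2·M_0 + 8·M_1 + 2·M_2 = 6(Δ_1 - Δ_0) = -33
  2·M_1 + 8·M_2 + 2·M_3 = 6(Δ_2 - Δ_1) = 15
Natural end conditions: M_0 = M_3 = 0.
Solving: M_0 = 0, M_1 = -49/10, M_2 = 31/10, M_3 = 0.
On [2, 4], s'(x) = b_0 + 2c_0·(x - 2) + 3d_0·(x - 2)² with b_0 = Δ_0 - h_0(2M_0 + M_1)/6 = 139/30, c_0 = M_0/2 = 0, d_0 = (M_1 - M_0)/(6h_0) = -49/120. So s'(2) = 139/30.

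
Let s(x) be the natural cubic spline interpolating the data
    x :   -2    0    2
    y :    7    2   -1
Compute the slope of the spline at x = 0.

Put M_i = s'' at the i-th knot. Here h = (2, 2) and Δ = (-5/2, -3/2), so the interior equations h_(i-1)·M_(i-1) + 2(h_(i-1)+h_i)·M_i + h_i·M_(i+1) = 6(Δ_i − Δ_(i-1)) read
  2·M_0 + 8·M_1 + 2·M_2 = 6(Δ_1 - Δ_0) = 6
Natural end conditions: M_0 = M_2 = 0.
Hence M_0 = 0, M_1 = 3/4, M_2 = 0.
On [0, 2], s'(x) = b_1 + 2c_1·x + 3d_1·x² with b_1 = Δ_1 - h_1(2M_1 + M_2)/6 = -2, c_1 = M_1/2 = 3/8, d_1 = (M_2 - M_1)/(6h_1) = -1/16. So s'(0) = -2.

-2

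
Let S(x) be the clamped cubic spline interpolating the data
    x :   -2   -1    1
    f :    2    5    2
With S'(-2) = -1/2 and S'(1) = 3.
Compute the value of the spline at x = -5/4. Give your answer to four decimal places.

4.2383

Put σ_i = S'' at the i-th knot. Here h = (1, 2) and Δ = (3, -3/2), so the interior equations h_(i-1)·σ_(i-1) + 2(h_(i-1)+h_i)·σ_i + h_i·σ_(i+1) = 6(Δ_i − Δ_(i-1)) read
  1·σ_0 + 6·σ_1 + 2·σ_2 = 6(Δ_1 - Δ_0) = -27
Clamped end conditions give two more equations: 2h_0·σ_0 + h_0·σ_1 = 6(Δ_0 - S'(-2)) = 21 and h_1·σ_1 + 2h_1·σ_2 = 6(S'(1) - Δ_1) = 27.
Solving: σ_0 = 97/6, σ_1 = -34/3, σ_2 = 149/12.
On [-2, -1], S(x) = 2 - 1/2·(x + 2) + 97/12·(x + 2)² - 55/12·(x + 2)³.
With (x + 2) = 3/4: S(-5/4) = 1085/256.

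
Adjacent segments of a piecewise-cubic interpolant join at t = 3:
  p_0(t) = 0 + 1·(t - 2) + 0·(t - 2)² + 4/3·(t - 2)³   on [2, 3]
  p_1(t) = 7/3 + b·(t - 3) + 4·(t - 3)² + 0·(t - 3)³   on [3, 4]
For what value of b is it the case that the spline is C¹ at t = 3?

p_0'(t) = 1 + 0·(t - 2) + 4·(t - 2)², so p_0'(3) = 5. On the right, p_1'(3) = b, so b = 5.

5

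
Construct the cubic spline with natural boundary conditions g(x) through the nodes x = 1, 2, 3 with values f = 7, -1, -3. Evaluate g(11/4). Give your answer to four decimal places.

With M_i denoting the second derivative at x_i, h_i = 1, 1, and Δ_i = (y_(i+1) − y_i)/h_i = -8, -2:
  1·M_0 + 4·M_1 + 1·M_2 = 6(Δ_1 - Δ_0) = 36
Natural end conditions: M_0 = M_2 = 0.
Hence M_0 = 0, M_1 = 9, M_2 = 0.
On [2, 3], g(x) = -1 - 5·(x - 2) + 9/2·(x - 2)² - 3/2·(x - 2)³.
With (x - 2) = 3/4: g(11/4) = -365/128.

-2.8516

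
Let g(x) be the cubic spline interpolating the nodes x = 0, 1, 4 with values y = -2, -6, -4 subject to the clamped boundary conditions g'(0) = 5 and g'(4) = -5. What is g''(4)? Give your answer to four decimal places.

-11.6667

Write M_i for g''(x_i). With h_i = 1, 3 and divided differences Δ_i = -4, 2/3, the continuity of g' gives the tridiagonal system
  1·M_0 + 8·M_1 + 3·M_2 = 6(Δ_1 - Δ_0) = 28
Clamped end conditions give two more equations: 2h_0·M_0 + h_0·M_1 = 6(Δ_0 - g'(0)) = -54 and h_1·M_1 + 2h_1·M_2 = 6(g'(4) - Δ_1) = -34.
Hence M_0 = -33, M_1 = 12, M_2 = -35/3.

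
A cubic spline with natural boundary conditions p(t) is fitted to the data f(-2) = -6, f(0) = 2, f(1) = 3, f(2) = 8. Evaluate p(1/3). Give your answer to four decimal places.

With M_i denoting the second derivative at x_i, h_i = 2, 1, 1, and Δ_i = (y_(i+1) − y_i)/h_i = 4, 1, 5:
  2·M_0 + 6·M_1 + 1·M_2 = 6(Δ_1 - Δ_0) = -18
  1·M_1 + 4·M_2 + 1·M_3 = 6(Δ_2 - Δ_1) = 24
Natural end conditions: M_0 = M_3 = 0.
Hence M_0 = 0, M_1 = -96/23, M_2 = 162/23, M_3 = 0.
On [0, 1], p(t) = 2 + 28/23·t - 48/23·t² + 43/23·t³.
With t = 1/3: p(1/3) = 1393/621.

2.2432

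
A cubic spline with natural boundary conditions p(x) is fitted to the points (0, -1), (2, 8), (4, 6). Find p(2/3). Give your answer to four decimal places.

2.8148

Put m_i = p'' at the i-th knot. Here h = (2, 2) and Δ = (9/2, -1), so the interior equations h_(i-1)·m_(i-1) + 2(h_(i-1)+h_i)·m_i + h_i·m_(i+1) = 6(Δ_i − Δ_(i-1)) read
  2·m_0 + 8·m_1 + 2·m_2 = 6(Δ_1 - Δ_0) = -33
Natural end conditions: m_0 = m_2 = 0.
Hence m_0 = 0, m_1 = -33/8, m_2 = 0.
On [0, 2], p(x) = -1 + 47/8·x + 0·x² - 11/32·x³.
With x = 2/3: p(2/3) = 76/27.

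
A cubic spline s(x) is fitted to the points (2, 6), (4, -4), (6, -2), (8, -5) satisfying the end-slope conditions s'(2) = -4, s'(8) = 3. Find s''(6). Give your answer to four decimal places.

-6.1667

Write m_i for s''(x_i). With h_i = 2, 2, 2 and divided differences Δ_i = -5, 1, -3/2, the continuity of s' gives the tridiagonal system
  2·m_0 + 8·m_1 + 2·m_2 = 6(Δ_1 - Δ_0) = 36
  2·m_1 + 8·m_2 + 2·m_3 = 6(Δ_2 - Δ_1) = -15
Clamped end conditions give two more equations: 2h_0·m_0 + h_0·m_1 = 6(Δ_0 - s'(2)) = -6 and h_2·m_2 + 2h_2·m_3 = 6(s'(8) - Δ_2) = 27.
Forward elimination and back-substitution give m_0 = -31/6, m_1 = 22/3, m_2 = -37/6, m_3 = 59/6.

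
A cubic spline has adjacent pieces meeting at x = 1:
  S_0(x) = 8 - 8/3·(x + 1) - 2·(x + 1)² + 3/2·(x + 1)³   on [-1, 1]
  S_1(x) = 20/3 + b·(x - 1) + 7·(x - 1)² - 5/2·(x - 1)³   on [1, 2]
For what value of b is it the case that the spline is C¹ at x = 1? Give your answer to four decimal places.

S_0'(x) = -8/3 - 4·(x + 1) + 9/2·(x + 1)², so S_0'(1) = 22/3. On the right, S_1'(1) = b, so b = 22/3.

7.3333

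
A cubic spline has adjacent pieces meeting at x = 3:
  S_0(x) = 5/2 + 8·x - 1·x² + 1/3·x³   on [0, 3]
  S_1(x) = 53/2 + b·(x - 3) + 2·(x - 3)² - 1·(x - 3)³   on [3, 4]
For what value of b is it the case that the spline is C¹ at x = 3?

S_0'(x) = 8 - 2·x + 1·x², so S_0'(3) = 11. On the right, S_1'(3) = b, so b = 11.

11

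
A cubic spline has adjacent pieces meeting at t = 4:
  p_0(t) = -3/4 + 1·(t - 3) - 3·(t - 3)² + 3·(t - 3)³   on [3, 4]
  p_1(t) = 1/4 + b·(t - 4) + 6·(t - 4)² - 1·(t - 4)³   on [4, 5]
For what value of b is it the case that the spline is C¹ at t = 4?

4

p_0'(t) = 1 - 6·(t - 3) + 9·(t - 3)², so p_0'(4) = 4. On the right, p_1'(4) = b, so b = 4.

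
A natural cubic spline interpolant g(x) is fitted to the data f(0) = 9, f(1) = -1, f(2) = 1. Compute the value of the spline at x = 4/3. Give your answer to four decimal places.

-1.4444

Let σ_i = g''(x_i). Step sizes h_i = 1, 1; slopes of the chords Δ_i = (y_(i+1) - y_i)/h_i = -10, 2.
  1·σ_0 + 4·σ_1 + 1·σ_2 = 6(Δ_1 - Δ_0) = 72
Natural end conditions: σ_0 = σ_2 = 0.
Solving the tridiagonal system: σ_0 = 0, σ_1 = 18, σ_2 = 0.
On [1, 2], g(x) = -1 - 4·(x - 1) + 9·(x - 1)² - 3·(x - 1)³.
With (x - 1) = 1/3: g(4/3) = -13/9.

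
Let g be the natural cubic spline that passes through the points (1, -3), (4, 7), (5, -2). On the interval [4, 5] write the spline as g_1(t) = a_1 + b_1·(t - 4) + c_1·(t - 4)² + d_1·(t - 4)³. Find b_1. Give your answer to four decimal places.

-5.9167

With M_i denoting the second derivative at x_i, h_i = 3, 1, and Δ_i = (y_(i+1) − y_i)/h_i = 10/3, -9:
  3·M_0 + 8·M_1 + 1·M_2 = 6(Δ_1 - Δ_0) = -74
Natural end conditions: M_0 = M_2 = 0.
Hence M_0 = 0, M_1 = -37/4, M_2 = 0.
On [4, 5], with g_1(t) = a_1 + b_1·(t - 4) + c_1·(t - 4)² + d_1·(t - 4)³: c_1 = M_1/2 = -37/8, d_1 = (M_2 - M_1)/(6h_1) = 37/24, b_1 = Δ_1 - h_1(2M_1 + M_2)/6 = -71/12.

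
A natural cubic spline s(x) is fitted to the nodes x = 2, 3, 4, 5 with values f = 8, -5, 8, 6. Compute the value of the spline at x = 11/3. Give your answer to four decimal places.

3.4395

With M_i denoting the second derivative at x_i, h_i = 1, 1, 1, and Δ_i = (y_(i+1) − y_i)/h_i = -13, 13, -2:
  1·M_0 + 4·M_1 + 1·M_2 = 6(Δ_1 - Δ_0) = 156
  1·M_1 + 4·M_2 + 1·M_3 = 6(Δ_2 - Δ_1) = -90
Natural end conditions: M_0 = M_3 = 0.
Hence M_0 = 0, M_1 = 238/5, M_2 = -172/5, M_3 = 0.
On [3, 4], s(x) = -5 + 43/15·(x - 3) + 119/5·(x - 3)² - 41/3·(x - 3)³.
With (x - 3) = 2/3: s(11/3) = 1393/405.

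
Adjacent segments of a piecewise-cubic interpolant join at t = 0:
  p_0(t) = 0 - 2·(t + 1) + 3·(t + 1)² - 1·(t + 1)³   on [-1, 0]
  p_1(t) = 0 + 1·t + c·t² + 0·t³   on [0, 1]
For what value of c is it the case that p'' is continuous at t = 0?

p_0''(t) = 6 - 6·(t + 1), so p_0''(0) = 0. On the right, p_1''(0) = 2c, so c = 0.

0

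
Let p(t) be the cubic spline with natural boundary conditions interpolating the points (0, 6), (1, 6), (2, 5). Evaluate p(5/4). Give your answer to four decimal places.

Put M_i = p'' at the i-th knot. Here h = (1, 1) and Δ = (0, -1), so the interior equations h_(i-1)·M_(i-1) + 2(h_(i-1)+h_i)·M_i + h_i·M_(i+1) = 6(Δ_i − Δ_(i-1)) read
  1·M_0 + 4·M_1 + 1·M_2 = 6(Δ_1 - Δ_0) = -6
Natural end conditions: M_0 = M_2 = 0.
Forward elimination and back-substitution give M_0 = 0, M_1 = -3/2, M_2 = 0.
On [1, 2], p(t) = 6 - 1/2·(t - 1) - 3/4·(t - 1)² + 1/4·(t - 1)³.
With (t - 1) = 1/4: p(5/4) = 1493/256.

5.8320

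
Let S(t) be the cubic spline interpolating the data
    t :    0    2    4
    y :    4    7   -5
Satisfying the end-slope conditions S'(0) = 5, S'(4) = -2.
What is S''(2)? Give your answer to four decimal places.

Write m_i for S''(x_i). With h_i = 2, 2 and divided differences Δ_i = 3/2, -6, the continuity of S' gives the tridiagonal system
  2·m_0 + 8·m_1 + 2·m_2 = 6(Δ_1 - Δ_0) = -45
Clamped end conditions give two more equations: 2h_0·m_0 + h_0·m_1 = 6(Δ_0 - S'(0)) = -21 and h_1·m_1 + 2h_1·m_2 = 6(S'(4) - Δ_1) = 24.
Hence m_0 = -11/8, m_1 = -31/4, m_2 = 79/8.

-7.7500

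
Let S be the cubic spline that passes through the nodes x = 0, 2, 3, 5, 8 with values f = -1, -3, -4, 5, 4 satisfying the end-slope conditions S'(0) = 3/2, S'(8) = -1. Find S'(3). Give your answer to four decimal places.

Write M_i for S''(x_i). With h_i = 2, 1, 2, 3 and divided differences Δ_i = -1, -1, 9/2, -1/3, the continuity of S' gives the tridiagonal system
  2·M_0 + 6·M_1 + 1·M_2 = 6(Δ_1 - Δ_0) = 0
  1·M_1 + 6·M_2 + 2·M_3 = 6(Δ_2 - Δ_1) = 33
  2·M_2 + 10·M_3 + 3·M_4 = 6(Δ_3 - Δ_2) = -29
Clamped end conditions give two more equations: 2h_0·M_0 + h_0·M_1 = 6(Δ_0 - S'(0)) = -15 and h_3·M_3 + 2h_3·M_4 = 6(S'(8) - Δ_3) = -4.
Solving: M_0 = -2289/604, M_1 = 12/151, M_2 = 2145/302, M_3 = -732/151, M_4 = 796/453.
On [3, 5], S'(x) = b_2 + 2c_2·(x - 3) + 3d_2·(x - 3)² with b_2 = Δ_2 - h_2(2M_2 + M_3)/6 = 417/302, c_2 = M_2/2 = 2145/604, d_2 = (M_3 - M_2)/(6h_2) = -1203/1208. So S'(3) = 417/302.

1.3808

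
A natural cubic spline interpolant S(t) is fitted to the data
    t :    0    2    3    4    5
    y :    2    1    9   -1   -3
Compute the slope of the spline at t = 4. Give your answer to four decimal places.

With M_i denoting the second derivative at x_i, h_i = 2, 1, 1, 1, and Δ_i = (y_(i+1) − y_i)/h_i = -1/2, 8, -10, -2:
  2·M_0 + 6·M_1 + 1·M_2 = 6(Δ_1 - Δ_0) = 51
  1·M_1 + 4·M_2 + 1·M_3 = 6(Δ_2 - Δ_1) = -108
  1·M_2 + 4·M_3 + 1·M_4 = 6(Δ_3 - Δ_2) = 48
Natural end conditions: M_0 = M_4 = 0.
Hence M_0 = 0, M_1 = 1245/86, M_2 = -1542/43, M_3 = 1803/86, M_4 = 0.
On [4, 5], S'(t) = b_3 + 2c_3·(t - 4) + 3d_3·(t - 4)² with b_3 = Δ_3 - h_3(2M_3 + M_4)/6 = -773/86, c_3 = M_3/2 = 1803/172, d_3 = (M_4 - M_3)/(6h_3) = -601/172. So S'(4) = -773/86.

-8.9884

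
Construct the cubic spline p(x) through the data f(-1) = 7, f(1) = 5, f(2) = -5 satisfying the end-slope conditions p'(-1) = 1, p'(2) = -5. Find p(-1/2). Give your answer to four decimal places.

7.8125

Let m_i = p''(x_i). Step sizes h_i = 2, 1; slopes of the chords Δ_i = (y_(i+1) - y_i)/h_i = -1, -10.
  2·m_0 + 6·m_1 + 1·m_2 = 6(Δ_1 - Δ_0) = -54
Clamped end conditions give two more equations: 2h_0·m_0 + h_0·m_1 = 6(Δ_0 - p'(-1)) = -12 and h_1·m_1 + 2h_1·m_2 = 6(p'(2) - Δ_1) = 30.
Hence m_0 = 4, m_1 = -14, m_2 = 22.
On [-1, 1], p(x) = 7 + 1·(x + 1) + 2·(x + 1)² - 3/2·(x + 1)³.
With (x + 1) = 1/2: p(-1/2) = 125/16.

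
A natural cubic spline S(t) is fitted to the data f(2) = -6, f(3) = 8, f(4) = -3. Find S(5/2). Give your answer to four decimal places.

Let M_i = S''(x_i). Step sizes h_i = 1, 1; slopes of the chords Δ_i = (y_(i+1) - y_i)/h_i = 14, -11.
  1·M_0 + 4·M_1 + 1·M_2 = 6(Δ_1 - Δ_0) = -150
Natural end conditions: M_0 = M_2 = 0.
Solving: M_0 = 0, M_1 = -75/2, M_2 = 0.
On [2, 3], S(t) = -6 + 81/4·(t - 2) + 0·(t - 2)² - 25/4·(t - 2)³.
With (t - 2) = 1/2: S(5/2) = 107/32.

3.3438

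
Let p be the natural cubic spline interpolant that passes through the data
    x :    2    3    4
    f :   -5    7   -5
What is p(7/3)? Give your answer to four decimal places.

0.7778

With σ_i denoting the second derivative at x_i, h_i = 1, 1, and Δ_i = (y_(i+1) − y_i)/h_i = 12, -12:
  1·σ_0 + 4·σ_1 + 1·σ_2 = 6(Δ_1 - Δ_0) = -144
Natural end conditions: σ_0 = σ_2 = 0.
Solving: σ_0 = 0, σ_1 = -36, σ_2 = 0.
On [2, 3], p(x) = -5 + 18·(x - 2) + 0·(x - 2)² - 6·(x - 2)³.
With (x - 2) = 1/3: p(7/3) = 7/9.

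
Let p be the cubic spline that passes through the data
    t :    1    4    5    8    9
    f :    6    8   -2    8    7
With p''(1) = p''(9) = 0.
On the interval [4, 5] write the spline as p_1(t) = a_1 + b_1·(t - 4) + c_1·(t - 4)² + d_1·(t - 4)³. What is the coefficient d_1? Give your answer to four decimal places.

4.0486

With σ_i denoting the second derivative at x_i, h_i = 3, 1, 3, 1, and Δ_i = (y_(i+1) − y_i)/h_i = 2/3, -10, 10/3, -1:
  3·σ_0 + 8·σ_1 + 1·σ_2 = 6(Δ_1 - Δ_0) = -64
  1·σ_1 + 8·σ_2 + 3·σ_3 = 6(Δ_2 - Δ_1) = 80
  3·σ_2 + 8·σ_3 + 1·σ_4 = 6(Δ_3 - Δ_2) = -26
Natural end conditions: σ_0 = σ_4 = 0.
Forward elimination and back-substitution give σ_0 = 0, σ_1 = -2119/216, σ_2 = 391/27, σ_3 = -625/72, σ_4 = 0.
On [4, 5], with p_1(t) = a_1 + b_1·(t - 4) + c_1·(t - 4)² + d_1·(t - 4)³: c_1 = σ_1/2 = -2119/432, d_1 = (σ_2 - σ_1)/(6h_1) = 583/144, b_1 = Δ_1 - h_1(2σ_1 + σ_2)/6 = -1975/216.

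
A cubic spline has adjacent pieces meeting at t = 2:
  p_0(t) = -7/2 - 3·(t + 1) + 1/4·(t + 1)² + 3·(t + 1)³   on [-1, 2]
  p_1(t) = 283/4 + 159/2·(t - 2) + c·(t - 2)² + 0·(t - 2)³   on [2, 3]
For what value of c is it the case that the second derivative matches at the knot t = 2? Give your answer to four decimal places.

p_0''(t) = 1/2 + 18·(t + 1), so p_0''(2) = 109/2. On the right, p_1''(2) = 2c, so c = 109/4.

27.2500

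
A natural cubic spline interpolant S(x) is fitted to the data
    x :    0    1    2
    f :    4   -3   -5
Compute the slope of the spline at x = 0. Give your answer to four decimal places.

Let M_i = S''(x_i). Step sizes h_i = 1, 1; slopes of the chords Δ_i = (y_(i+1) - y_i)/h_i = -7, -2.
  1·M_0 + 4·M_1 + 1·M_2 = 6(Δ_1 - Δ_0) = 30
Natural end conditions: M_0 = M_2 = 0.
Forward elimination and back-substitution give M_0 = 0, M_1 = 15/2, M_2 = 0.
On [0, 1], S'(x) = b_0 + 2c_0·x + 3d_0·x² with b_0 = Δ_0 - h_0(2M_0 + M_1)/6 = -33/4, c_0 = M_0/2 = 0, d_0 = (M_1 - M_0)/(6h_0) = 5/4. So S'(0) = -33/4.

-8.2500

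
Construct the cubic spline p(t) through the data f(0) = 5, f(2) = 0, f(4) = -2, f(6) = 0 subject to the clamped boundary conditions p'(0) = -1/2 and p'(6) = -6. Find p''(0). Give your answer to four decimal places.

-3.4333

With m_i denoting the second derivative at x_i, h_i = 2, 2, 2, and Δ_i = (y_(i+1) − y_i)/h_i = -5/2, -1, 1:
  2·m_0 + 8·m_1 + 2·m_2 = 6(Δ_1 - Δ_0) = 9
  2·m_1 + 8·m_2 + 2·m_3 = 6(Δ_2 - Δ_1) = 12
Clamped end conditions give two more equations: 2h_0·m_0 + h_0·m_1 = 6(Δ_0 - p'(0)) = -12 and h_2·m_2 + 2h_2·m_3 = 6(p'(6) - Δ_2) = -42.
Hence m_0 = -103/30, m_1 = 13/15, m_2 = 67/15, m_3 = -191/15.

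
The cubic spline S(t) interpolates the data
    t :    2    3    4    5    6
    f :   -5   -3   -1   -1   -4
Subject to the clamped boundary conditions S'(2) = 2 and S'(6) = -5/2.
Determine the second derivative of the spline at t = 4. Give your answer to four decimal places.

-1.8750

Put M_i = S'' at the i-th knot. Here h = (1, 1, 1, 1) and Δ = (2, 2, 0, -3), so the interior equations h_(i-1)·M_(i-1) + 2(h_(i-1)+h_i)·M_i + h_i·M_(i+1) = 6(Δ_i − Δ_(i-1)) read
  1·M_0 + 4·M_1 + 1·M_2 = 6(Δ_1 - Δ_0) = 0
  1·M_1 + 4·M_2 + 1·M_3 = 6(Δ_2 - Δ_1) = -12
  1·M_2 + 4·M_3 + 1·M_4 = 6(Δ_3 - Δ_2) = -18
Clamped end conditions give two more equations: 2h_0·M_0 + h_0·M_1 = 6(Δ_0 - S'(2)) = 0 and h_3·M_3 + 2h_3·M_4 = 6(S'(6) - Δ_3) = 3.
Solving: M_0 = -15/56, M_1 = 15/28, M_2 = -15/8, M_3 = -141/28, M_4 = 225/56.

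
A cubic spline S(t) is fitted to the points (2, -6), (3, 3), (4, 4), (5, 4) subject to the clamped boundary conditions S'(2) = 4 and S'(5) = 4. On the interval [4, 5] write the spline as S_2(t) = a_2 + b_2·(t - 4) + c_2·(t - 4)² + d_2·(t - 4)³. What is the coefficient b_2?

With M_i denoting the second derivative at x_i, h_i = 1, 1, 1, and Δ_i = (y_(i+1) − y_i)/h_i = 9, 1, 0:
  1·M_0 + 4·M_1 + 1·M_2 = 6(Δ_1 - Δ_0) = -48
  1·M_1 + 4·M_2 + 1·M_3 = 6(Δ_2 - Δ_1) = -6
Clamped end conditions give two more equations: 2h_0·M_0 + h_0·M_1 = 6(Δ_0 - S'(2)) = 30 and h_2·M_2 + 2h_2·M_3 = 6(S'(5) - Δ_2) = 24.
Solving the tridiagonal system: M_0 = 24, M_1 = -18, M_2 = 0, M_3 = 12.
On [4, 5], with S_2(t) = a_2 + b_2·(t - 4) + c_2·(t - 4)² + d_2·(t - 4)³: c_2 = M_2/2 = 0, d_2 = (M_3 - M_2)/(6h_2) = 2, b_2 = Δ_2 - h_2(2M_2 + M_3)/6 = -2.

-2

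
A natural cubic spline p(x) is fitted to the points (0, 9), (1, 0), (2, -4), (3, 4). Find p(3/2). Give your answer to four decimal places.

-3.2750

Put m_i = p'' at the i-th knot. Here h = (1, 1, 1) and Δ = (-9, -4, 8), so the interior equations h_(i-1)·m_(i-1) + 2(h_(i-1)+h_i)·m_i + h_i·m_(i+1) = 6(Δ_i − Δ_(i-1)) read
  1·m_0 + 4·m_1 + 1·m_2 = 6(Δ_1 - Δ_0) = 30
  1·m_1 + 4·m_2 + 1·m_3 = 6(Δ_2 - Δ_1) = 72
Natural end conditions: m_0 = m_3 = 0.
Forward elimination and back-substitution give m_0 = 0, m_1 = 16/5, m_2 = 86/5, m_3 = 0.
On [1, 2], p(x) = 0 - 119/15·(x - 1) + 8/5·(x - 1)² + 7/3·(x - 1)³.
With (x - 1) = 1/2: p(3/2) = -131/40.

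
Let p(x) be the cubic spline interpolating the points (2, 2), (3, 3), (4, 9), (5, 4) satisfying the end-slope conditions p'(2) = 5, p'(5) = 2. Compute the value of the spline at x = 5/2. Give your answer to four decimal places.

With m_i denoting the second derivative at x_i, h_i = 1, 1, 1, and Δ_i = (y_(i+1) − y_i)/h_i = 1, 6, -5:
  1·m_0 + 4·m_1 + 1·m_2 = 6(Δ_1 - Δ_0) = 30
  1·m_1 + 4·m_2 + 1·m_3 = 6(Δ_2 - Δ_1) = -66
Clamped end conditions give two more equations: 2h_0·m_0 + h_0·m_1 = 6(Δ_0 - p'(2)) = -24 and h_2·m_2 + 2h_2·m_3 = 6(p'(5) - Δ_2) = 42.
Solving: m_0 = -112/5, m_1 = 104/5, m_2 = -154/5, m_3 = 182/5.
On [2, 3], p(x) = 2 + 5·(x - 2) - 56/5·(x - 2)² + 36/5·(x - 2)³.
With (x - 2) = 1/2: p(5/2) = 13/5.

2.6000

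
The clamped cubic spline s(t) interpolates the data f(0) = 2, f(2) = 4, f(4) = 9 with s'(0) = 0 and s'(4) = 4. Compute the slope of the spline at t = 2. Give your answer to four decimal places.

Let m_i = s''(x_i). Step sizes h_i = 2, 2; slopes of the chords Δ_i = (y_(i+1) - y_i)/h_i = 1, 5/2.
  2·m_0 + 8·m_1 + 2·m_2 = 6(Δ_1 - Δ_0) = 9
Clamped end conditions give two more equations: 2h_0·m_0 + h_0·m_1 = 6(Δ_0 - s'(0)) = 6 and h_1·m_1 + 2h_1·m_2 = 6(s'(4) - Δ_1) = 9.
Hence m_0 = 11/8, m_1 = 1/4, m_2 = 17/8.
On [2, 4], s'(t) = b_1 + 2c_1·(t - 2) + 3d_1·(t - 2)² with b_1 = Δ_1 - h_1(2m_1 + m_2)/6 = 13/8, c_1 = m_1/2 = 1/8, d_1 = (m_2 - m_1)/(6h_1) = 5/32. So s'(2) = 13/8.

1.6250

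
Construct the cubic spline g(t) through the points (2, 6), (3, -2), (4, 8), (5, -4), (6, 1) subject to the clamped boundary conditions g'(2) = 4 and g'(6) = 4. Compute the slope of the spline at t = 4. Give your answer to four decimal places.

Put M_i = g'' at the i-th knot. Here h = (1, 1, 1, 1) and Δ = (-8, 10, -12, 5), so the interior equations h_(i-1)·M_(i-1) + 2(h_(i-1)+h_i)·M_i + h_i·M_(i+1) = 6(Δ_i − Δ_(i-1)) read
  1·M_0 + 4·M_1 + 1·M_2 = 6(Δ_1 - Δ_0) = 108
  1·M_1 + 4·M_2 + 1·M_3 = 6(Δ_2 - Δ_1) = -132
  1·M_2 + 4·M_3 + 1·M_4 = 6(Δ_3 - Δ_2) = 102
Clamped end conditions give two more equations: 2h_0·M_0 + h_0·M_1 = 6(Δ_0 - g'(2)) = -72 and h_3·M_3 + 2h_3·M_4 = 6(g'(6) - Δ_3) = -6.
Solving the tridiagonal system: M_0 = -1821/28, M_1 = 813/14, M_2 = -237/4, M_3 = 657/14, M_4 = -741/28.
On [4, 5], g'(t) = b_2 + 2c_2·(t - 4) + 3d_2·(t - 4)² with b_2 = Δ_2 - h_2(2M_2 + M_3)/6 = -1/14, c_2 = M_2/2 = -237/8, d_2 = (M_3 - M_2)/(6h_2) = 991/56. So g'(4) = -1/14.

-0.0714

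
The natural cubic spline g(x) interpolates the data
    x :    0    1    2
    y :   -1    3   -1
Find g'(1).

Let m_i = g''(x_i). Step sizes h_i = 1, 1; slopes of the chords Δ_i = (y_(i+1) - y_i)/h_i = 4, -4.
  1·m_0 + 4·m_1 + 1·m_2 = 6(Δ_1 - Δ_0) = -48
Natural end conditions: m_0 = m_2 = 0.
Hence m_0 = 0, m_1 = -12, m_2 = 0.
On [1, 2], g'(x) = b_1 + 2c_1·(x - 1) + 3d_1·(x - 1)² with b_1 = Δ_1 - h_1(2m_1 + m_2)/6 = 0, c_1 = m_1/2 = -6, d_1 = (m_2 - m_1)/(6h_1) = 2. So g'(1) = 0.

0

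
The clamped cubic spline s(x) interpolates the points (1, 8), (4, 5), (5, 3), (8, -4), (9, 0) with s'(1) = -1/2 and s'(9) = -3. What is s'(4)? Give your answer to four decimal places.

Put M_i = s'' at the i-th knot. Here h = (3, 1, 3, 1) and Δ = (-1, -2, -7/3, 4), so the interior equations h_(i-1)·M_(i-1) + 2(h_(i-1)+h_i)·M_i + h_i·M_(i+1) = 6(Δ_i − Δ_(i-1)) read
  3·M_0 + 8·M_1 + 1·M_2 = 6(Δ_1 - Δ_0) = -6
  1·M_1 + 8·M_2 + 3·M_3 = 6(Δ_2 - Δ_1) = -2
  3·M_2 + 8·M_3 + 1·M_4 = 6(Δ_3 - Δ_2) = 38
Clamped end conditions give two more equations: 2h_0·M_0 + h_0·M_1 = 6(Δ_0 - s'(1)) = -3 and h_3·M_3 + 2h_3·M_4 = 6(s'(9) - Δ_3) = -42.
Forward elimination and back-substitution give M_0 = -191/432, M_1 = -25/216, M_2 = -1619/432, M_3 = 2023/216, M_4 = -11095/432.
On [4, 5], s'(x) = b_1 + 2c_1·(x - 4) + 3d_1·(x - 4)² with b_1 = Δ_1 - h_1(2M_1 + M_2)/6 = -385/288, c_1 = M_1/2 = -25/432, d_1 = (M_2 - M_1)/(6h_1) = -523/864. So s'(4) = -385/288.

-1.3368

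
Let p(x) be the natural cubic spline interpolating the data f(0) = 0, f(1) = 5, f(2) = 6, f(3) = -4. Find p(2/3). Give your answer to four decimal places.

Write m_i for p''(x_i). With h_i = 1, 1, 1 and divided differences Δ_i = 5, 1, -10, the continuity of p' gives the tridiagonal system
  1·m_0 + 4·m_1 + 1·m_2 = 6(Δ_1 - Δ_0) = -24
  1·m_1 + 4·m_2 + 1·m_3 = 6(Δ_2 - Δ_1) = -66
Natural end conditions: m_0 = m_3 = 0.
Solving: m_0 = 0, m_1 = -2, m_2 = -16, m_3 = 0.
On [0, 1], p(x) = 0 + 16/3·x + 0·x² - 1/3·x³.
With x = 2/3: p(2/3) = 280/81.

3.4568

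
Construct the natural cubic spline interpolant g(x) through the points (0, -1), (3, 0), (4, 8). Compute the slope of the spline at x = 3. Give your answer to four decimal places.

With m_i denoting the second derivative at x_i, h_i = 3, 1, and Δ_i = (y_(i+1) − y_i)/h_i = 1/3, 8:
  3·m_0 + 8·m_1 + 1·m_2 = 6(Δ_1 - Δ_0) = 46
Natural end conditions: m_0 = m_2 = 0.
Forward elimination and back-substitution give m_0 = 0, m_1 = 23/4, m_2 = 0.
On [3, 4], g'(x) = b_1 + 2c_1·(x - 3) + 3d_1·(x - 3)² with b_1 = Δ_1 - h_1(2m_1 + m_2)/6 = 73/12, c_1 = m_1/2 = 23/8, d_1 = (m_2 - m_1)/(6h_1) = -23/24. So g'(3) = 73/12.

6.0833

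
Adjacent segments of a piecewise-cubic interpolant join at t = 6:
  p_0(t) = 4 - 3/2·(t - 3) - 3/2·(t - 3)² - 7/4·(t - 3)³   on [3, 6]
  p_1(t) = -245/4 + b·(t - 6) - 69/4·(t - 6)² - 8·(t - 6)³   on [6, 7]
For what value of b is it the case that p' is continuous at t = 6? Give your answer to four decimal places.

-57.7500

p_0'(t) = -3/2 - 3·(t - 3) - 21/4·(t - 3)², so p_0'(6) = -231/4. On the right, p_1'(6) = b, so b = -231/4.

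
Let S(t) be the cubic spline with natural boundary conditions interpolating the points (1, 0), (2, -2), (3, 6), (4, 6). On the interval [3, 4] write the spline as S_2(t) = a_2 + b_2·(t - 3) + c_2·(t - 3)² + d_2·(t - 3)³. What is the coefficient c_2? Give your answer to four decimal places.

-8.4000

Put m_i = S'' at the i-th knot. Here h = (1, 1, 1) and Δ = (-2, 8, 0), so the interior equations h_(i-1)·m_(i-1) + 2(h_(i-1)+h_i)·m_i + h_i·m_(i+1) = 6(Δ_i − Δ_(i-1)) read
  1·m_0 + 4·m_1 + 1·m_2 = 6(Δ_1 - Δ_0) = 60
  1·m_1 + 4·m_2 + 1·m_3 = 6(Δ_2 - Δ_1) = -48
Natural end conditions: m_0 = m_3 = 0.
Solving: m_0 = 0, m_1 = 96/5, m_2 = -84/5, m_3 = 0.
On [3, 4], with S_2(t) = a_2 + b_2·(t - 3) + c_2·(t - 3)² + d_2·(t - 3)³: c_2 = m_2/2 = -42/5, d_2 = (m_3 - m_2)/(6h_2) = 14/5, b_2 = Δ_2 - h_2(2m_2 + m_3)/6 = 28/5.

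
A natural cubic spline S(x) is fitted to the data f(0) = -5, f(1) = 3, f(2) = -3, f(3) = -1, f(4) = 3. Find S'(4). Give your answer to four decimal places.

3.7143

With M_i denoting the second derivative at x_i, h_i = 1, 1, 1, 1, and Δ_i = (y_(i+1) − y_i)/h_i = 8, -6, 2, 4:
  1·M_0 + 4·M_1 + 1·M_2 = 6(Δ_1 - Δ_0) = -84
  1·M_1 + 4·M_2 + 1·M_3 = 6(Δ_2 - Δ_1) = 48
  1·M_2 + 4·M_3 + 1·M_4 = 6(Δ_3 - Δ_2) = 12
Natural end conditions: M_0 = M_4 = 0.
Forward elimination and back-substitution give M_0 = 0, M_1 = -180/7, M_2 = 132/7, M_3 = -12/7, M_4 = 0.
On [3, 4], S'(x) = b_3 + 2c_3·(x - 3) + 3d_3·(x - 3)² with b_3 = Δ_3 - h_3(2M_3 + M_4)/6 = 32/7, c_3 = M_3/2 = -6/7, d_3 = (M_4 - M_3)/(6h_3) = 2/7. So S'(4) = 26/7.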